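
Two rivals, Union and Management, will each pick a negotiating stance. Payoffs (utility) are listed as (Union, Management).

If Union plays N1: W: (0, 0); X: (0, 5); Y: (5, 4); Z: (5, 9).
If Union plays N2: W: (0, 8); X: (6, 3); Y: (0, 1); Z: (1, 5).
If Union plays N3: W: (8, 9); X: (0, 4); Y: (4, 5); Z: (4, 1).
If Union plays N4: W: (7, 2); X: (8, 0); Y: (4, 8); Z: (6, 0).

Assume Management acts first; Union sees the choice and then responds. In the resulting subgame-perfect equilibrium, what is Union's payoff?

8

Union best-responds to each possible Management move:
- W → Union plays N3 (best of 0, 0, 8, 7); Management gets 9.
- X → Union plays N4 (best of 0, 6, 0, 8); Management gets 0.
- Y → Union plays N1 (best of 5, 0, 4, 4); Management gets 4.
- Z → Union plays N4 (best of 5, 1, 4, 6); Management gets 0.
Among 9, 0, 4, 0, the best is 9 at W. Subgame-perfect outcome: (N3, W) with payoffs (8, 9).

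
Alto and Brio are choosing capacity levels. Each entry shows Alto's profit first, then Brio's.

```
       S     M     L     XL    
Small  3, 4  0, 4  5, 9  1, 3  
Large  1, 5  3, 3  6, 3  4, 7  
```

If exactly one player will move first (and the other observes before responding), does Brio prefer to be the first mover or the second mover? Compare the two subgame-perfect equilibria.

If Alto leads: Brio's best replies are Small→L, Large→XL; Alto's induced payoffs 5, 4; outcome (Small, L), payoffs (5, 9).
If Brio leads: Alto's best replies are S→Small, M→Large, L→Large, XL→Large; Brio's induced payoffs 4, 3, 3, 7; outcome (Large, XL), payoffs (4, 7).
Brio gets 7 moving first and 9 moving second, so Brio prefers to move second.

second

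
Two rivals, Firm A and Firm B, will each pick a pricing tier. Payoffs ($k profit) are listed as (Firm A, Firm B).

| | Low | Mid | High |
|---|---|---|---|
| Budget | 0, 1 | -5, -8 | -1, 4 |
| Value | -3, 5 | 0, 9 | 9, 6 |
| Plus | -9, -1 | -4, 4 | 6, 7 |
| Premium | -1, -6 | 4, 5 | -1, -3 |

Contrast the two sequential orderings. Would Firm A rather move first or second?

second

If Firm A leads: Firm B's best replies are Budget→High, Value→Mid, Plus→High, Premium→Mid; Firm A's induced payoffs -1, 0, 6, 4; outcome (Plus, High), payoffs (6, 7).
If Firm B leads: Firm A's best replies are Low→Budget, Mid→Premium, High→Value; Firm B's induced payoffs 1, 5, 6; outcome (Value, High), payoffs (9, 6).
Firm A gets 6 moving first and 9 moving second, so Firm A prefers to move second.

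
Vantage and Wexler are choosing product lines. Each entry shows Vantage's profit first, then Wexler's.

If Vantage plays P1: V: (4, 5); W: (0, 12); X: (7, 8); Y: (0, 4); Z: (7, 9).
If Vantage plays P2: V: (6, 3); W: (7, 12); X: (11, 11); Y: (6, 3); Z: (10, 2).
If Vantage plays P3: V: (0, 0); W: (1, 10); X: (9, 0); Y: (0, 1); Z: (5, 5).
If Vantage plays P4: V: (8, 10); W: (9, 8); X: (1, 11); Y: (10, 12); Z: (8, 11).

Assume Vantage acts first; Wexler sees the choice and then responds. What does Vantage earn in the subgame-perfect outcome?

Backward induction with Vantage moving first.
- P1: Wexler compares 5, 12, 8, 4, 9 and picks W; Vantage would get 0.
- P2: Wexler compares 3, 12, 11, 3, 2 and picks W; Vantage would get 7.
- P3: Wexler compares 0, 10, 0, 1, 5 and picks W; Vantage would get 1.
- P4: Wexler compares 10, 8, 11, 12, 11 and picks Y; Vantage would get 10.
Maximizing over 0, 7, 1, 10, Vantage chooses P4. Subgame-perfect outcome: (P4, Y) with payoffs (10, 12).

10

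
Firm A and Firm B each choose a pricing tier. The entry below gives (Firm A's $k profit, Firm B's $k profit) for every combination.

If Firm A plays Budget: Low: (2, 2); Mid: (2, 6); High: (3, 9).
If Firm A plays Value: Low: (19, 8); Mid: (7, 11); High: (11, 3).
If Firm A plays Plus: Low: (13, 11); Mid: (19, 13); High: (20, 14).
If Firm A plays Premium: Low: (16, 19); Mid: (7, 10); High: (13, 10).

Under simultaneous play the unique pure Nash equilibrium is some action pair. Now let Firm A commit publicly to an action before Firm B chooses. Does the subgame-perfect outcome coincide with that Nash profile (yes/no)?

Solve by backward induction (Firm A leads).
- Budget: BR = High, leader payoff 3.
- Value: BR = Mid, leader payoff 7.
- Plus: BR = High, leader payoff 20.
- Premium: BR = Low, leader payoff 16.
Among 3, 7, 20, 16, the best is 20 at Plus. Subgame-perfect outcome: (Plus, High) with payoffs (20, 14).
For the simultaneous game, intersect best replies.
Firm A's best replies: Low→Value; Mid→Plus; High→Plus.
Firm B's best replies: Budget→High; Value→Mid; Plus→High; Premium→Low.
The unique mutual best reply is (Plus, High), giving (20, 14).
Sequential outcome (Plus, High) coincides with the Nash profile (Plus, High).

yes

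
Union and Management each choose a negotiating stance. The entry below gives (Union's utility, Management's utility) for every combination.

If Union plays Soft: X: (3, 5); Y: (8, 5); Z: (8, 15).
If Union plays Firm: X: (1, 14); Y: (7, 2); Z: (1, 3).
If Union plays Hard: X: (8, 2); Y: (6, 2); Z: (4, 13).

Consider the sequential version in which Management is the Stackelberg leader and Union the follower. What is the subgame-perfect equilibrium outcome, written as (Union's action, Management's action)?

(Soft, Z)

Union best-responds to each possible Management move:
- X → Union plays Hard (best of 3, 1, 8); Management gets 2.
- Y → Union plays Soft (best of 8, 7, 6); Management gets 5.
- Z → Union plays Soft (best of 8, 1, 4); Management gets 15.
Among 2, 5, 15, the best is 15 at Z. Subgame-perfect outcome: (Soft, Z) with payoffs (8, 15).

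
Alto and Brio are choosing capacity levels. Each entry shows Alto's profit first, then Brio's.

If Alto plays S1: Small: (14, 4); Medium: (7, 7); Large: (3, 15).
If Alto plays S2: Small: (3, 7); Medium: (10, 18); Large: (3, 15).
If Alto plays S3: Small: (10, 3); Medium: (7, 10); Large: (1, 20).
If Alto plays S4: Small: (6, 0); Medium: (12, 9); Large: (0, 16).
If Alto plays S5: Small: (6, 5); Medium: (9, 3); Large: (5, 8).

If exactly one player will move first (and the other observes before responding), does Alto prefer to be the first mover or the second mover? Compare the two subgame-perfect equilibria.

second

If Alto leads: Brio's best replies are S1→Large, S2→Medium, S3→Large, S4→Large, S5→Large; Alto's induced payoffs 3, 10, 1, 0, 5; outcome (S2, Medium), payoffs (10, 18).
If Brio leads: Alto's best replies are Small→S1, Medium→S4, Large→S5; Brio's induced payoffs 4, 9, 8; outcome (S4, Medium), payoffs (12, 9).
Alto gets 10 moving first and 12 moving second, so Alto prefers to move second.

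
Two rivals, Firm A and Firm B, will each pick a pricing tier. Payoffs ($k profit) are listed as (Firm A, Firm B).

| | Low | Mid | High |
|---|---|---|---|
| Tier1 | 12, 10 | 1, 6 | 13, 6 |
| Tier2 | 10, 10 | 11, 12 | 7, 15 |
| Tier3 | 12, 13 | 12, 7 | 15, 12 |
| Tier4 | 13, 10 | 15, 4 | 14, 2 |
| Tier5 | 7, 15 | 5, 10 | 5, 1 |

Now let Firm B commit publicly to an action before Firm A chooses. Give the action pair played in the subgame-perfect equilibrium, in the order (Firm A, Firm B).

(Tier3, High)

Backward induction with Firm B moving first.
- Low: Firm A compares 12, 10, 12, 13, 7 and picks Tier4; Firm B would get 10.
- Mid: Firm A compares 1, 11, 12, 15, 5 and picks Tier4; Firm B would get 4.
- High: Firm A compares 13, 7, 15, 14, 5 and picks Tier3; Firm B would get 12.
Firm B's induced payoffs are 10, 4, 12, so Firm B commits to High. Subgame-perfect outcome: (Tier3, High) with payoffs (15, 12).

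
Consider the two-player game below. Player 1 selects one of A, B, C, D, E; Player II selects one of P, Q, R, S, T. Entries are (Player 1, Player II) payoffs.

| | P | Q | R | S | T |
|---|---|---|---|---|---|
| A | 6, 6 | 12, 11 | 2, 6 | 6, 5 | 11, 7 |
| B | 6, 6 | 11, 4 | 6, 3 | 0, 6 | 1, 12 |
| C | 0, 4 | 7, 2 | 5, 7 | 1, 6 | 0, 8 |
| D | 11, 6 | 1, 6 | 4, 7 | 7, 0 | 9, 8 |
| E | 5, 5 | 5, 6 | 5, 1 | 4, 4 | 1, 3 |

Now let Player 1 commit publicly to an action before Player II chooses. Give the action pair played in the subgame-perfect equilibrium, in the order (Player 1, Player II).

Work backward from Player II's decision.
- A: BR = Q, leader payoff 12.
- B: BR = T, leader payoff 1.
- C: BR = T, leader payoff 0.
- D: BR = T, leader payoff 9.
- E: BR = Q, leader payoff 5.
Maximizing over 12, 1, 0, 9, 5, Player 1 chooses A. Subgame-perfect outcome: (A, Q) with payoffs (12, 11).

(A, Q)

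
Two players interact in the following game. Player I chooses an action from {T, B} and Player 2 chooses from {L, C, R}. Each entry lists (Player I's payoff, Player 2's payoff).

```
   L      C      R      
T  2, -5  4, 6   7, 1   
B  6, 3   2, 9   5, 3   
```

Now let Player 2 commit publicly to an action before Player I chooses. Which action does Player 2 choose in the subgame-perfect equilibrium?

Work backward from Player I's decision.
- L: Player I compares 2, 6 and picks B; Player 2 would get 3.
- C: Player I compares 4, 2 and picks T; Player 2 would get 6.
- R: Player I compares 7, 5 and picks T; Player 2 would get 1.
Player 2's induced payoffs are 3, 6, 1, so Player 2 commits to C. Subgame-perfect outcome: (T, C) with payoffs (4, 6).

C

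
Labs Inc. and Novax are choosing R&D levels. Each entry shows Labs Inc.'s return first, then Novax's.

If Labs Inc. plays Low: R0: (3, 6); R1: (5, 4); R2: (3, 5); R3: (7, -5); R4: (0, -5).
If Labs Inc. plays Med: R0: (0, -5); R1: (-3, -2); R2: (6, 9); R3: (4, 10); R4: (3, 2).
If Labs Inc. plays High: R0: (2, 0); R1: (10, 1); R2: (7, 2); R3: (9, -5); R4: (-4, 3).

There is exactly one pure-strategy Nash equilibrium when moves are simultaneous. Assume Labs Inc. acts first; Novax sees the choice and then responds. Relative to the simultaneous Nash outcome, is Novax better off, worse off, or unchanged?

Backward induction with Labs Inc. moving first.
- Low: Novax compares 6, 4, 5, -5, -5 and picks R0; Labs Inc. would get 3.
- Med: Novax compares -5, -2, 9, 10, 2 and picks R3; Labs Inc. would get 4.
- High: Novax compares 0, 1, 2, -5, 3 and picks R4; Labs Inc. would get -4.
Among 3, 4, -4, the best is 4 at Med. Subgame-perfect outcome: (Med, R3) with payoffs (4, 10).
Now find the simultaneous Nash equilibrium.
Labs Inc.'s best replies: R0→Low; R1→High; R2→High; R3→High; R4→Med.
Novax's best replies: Low→R0; Med→R3; High→R4.
The unique mutual best reply is (Low, R0), giving (3, 6).
Novax earns 10 sequentially versus 6 at the Nash outcome: better off.

better off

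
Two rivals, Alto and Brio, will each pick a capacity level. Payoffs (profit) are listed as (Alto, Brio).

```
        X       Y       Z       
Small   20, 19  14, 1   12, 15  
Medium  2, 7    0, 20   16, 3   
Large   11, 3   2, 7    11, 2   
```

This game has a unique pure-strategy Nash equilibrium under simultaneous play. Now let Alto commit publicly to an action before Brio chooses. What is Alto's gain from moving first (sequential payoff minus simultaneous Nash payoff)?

0

Brio best-responds to each possible Alto move:
- Small: BR = X, leader payoff 20.
- Medium: BR = Y, leader payoff 0.
- Large: BR = Y, leader payoff 2.
Maximizing over 20, 0, 2, Alto chooses Small. Subgame-perfect outcome: (Small, X) with payoffs (20, 19).
For the simultaneous game, intersect best replies.
Alto's best replies: X→Small; Y→Small; Z→Medium.
Brio's best replies: Small→X; Medium→Y; Large→Y.
The unique mutual best reply is (Small, X), giving (20, 19).
Alto's commitment gain: 20 − 20 = 0.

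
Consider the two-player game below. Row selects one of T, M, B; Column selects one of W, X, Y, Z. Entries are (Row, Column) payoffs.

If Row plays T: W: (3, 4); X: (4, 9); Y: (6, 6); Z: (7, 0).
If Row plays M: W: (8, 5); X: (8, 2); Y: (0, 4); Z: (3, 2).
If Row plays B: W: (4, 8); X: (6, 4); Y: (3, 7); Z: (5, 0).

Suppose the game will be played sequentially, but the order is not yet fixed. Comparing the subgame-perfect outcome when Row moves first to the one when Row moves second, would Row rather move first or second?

If Row leads: Column's best replies are T→X, M→W, B→W; Row's induced payoffs 4, 8, 4; outcome (M, W), payoffs (8, 5).
If Column leads: Row's best replies are W→M, X→M, Y→T, Z→T; Column's induced payoffs 5, 2, 6, 0; outcome (T, Y), payoffs (6, 6).
Row gets 8 moving first and 6 moving second, so Row prefers to move first.

first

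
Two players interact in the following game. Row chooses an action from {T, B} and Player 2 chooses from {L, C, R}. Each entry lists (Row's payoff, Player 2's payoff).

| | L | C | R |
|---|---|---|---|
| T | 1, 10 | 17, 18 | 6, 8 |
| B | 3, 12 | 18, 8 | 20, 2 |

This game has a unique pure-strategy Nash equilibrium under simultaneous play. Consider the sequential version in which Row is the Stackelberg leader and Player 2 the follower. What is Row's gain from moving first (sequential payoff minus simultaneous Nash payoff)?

Backward induction with Row moving first.
- T → Player 2 plays C (best of 10, 18, 8); Row gets 17.
- B → Player 2 plays L (best of 12, 8, 2); Row gets 3.
Maximizing over 17, 3, Row chooses T. Subgame-perfect outcome: (T, C) with payoffs (17, 18).
For the simultaneous game, intersect best replies.
Row's best replies: L→B; C→B; R→B.
Player 2's best replies: T→C; B→L.
Only (B, L) has each player best-responding; Nash payoffs (3, 12).
Row's commitment gain: 17 − 3 = 14.

14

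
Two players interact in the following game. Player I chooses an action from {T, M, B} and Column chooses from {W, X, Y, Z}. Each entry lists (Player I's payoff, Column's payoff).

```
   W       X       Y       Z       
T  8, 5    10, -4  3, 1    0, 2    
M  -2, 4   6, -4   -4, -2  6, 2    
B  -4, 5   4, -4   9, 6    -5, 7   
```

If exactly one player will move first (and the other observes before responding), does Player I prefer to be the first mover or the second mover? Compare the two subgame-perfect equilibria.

second

If Player I leads: Column's best replies are T→W, M→W, B→Z; Player I's induced payoffs 8, -2, -5; outcome (T, W), payoffs (8, 5).
If Column leads: Player I's best replies are W→T, X→T, Y→B, Z→M; Column's induced payoffs 5, -4, 6, 2; outcome (B, Y), payoffs (9, 6).
Player I gets 8 moving first and 9 moving second, so Player I prefers to move second.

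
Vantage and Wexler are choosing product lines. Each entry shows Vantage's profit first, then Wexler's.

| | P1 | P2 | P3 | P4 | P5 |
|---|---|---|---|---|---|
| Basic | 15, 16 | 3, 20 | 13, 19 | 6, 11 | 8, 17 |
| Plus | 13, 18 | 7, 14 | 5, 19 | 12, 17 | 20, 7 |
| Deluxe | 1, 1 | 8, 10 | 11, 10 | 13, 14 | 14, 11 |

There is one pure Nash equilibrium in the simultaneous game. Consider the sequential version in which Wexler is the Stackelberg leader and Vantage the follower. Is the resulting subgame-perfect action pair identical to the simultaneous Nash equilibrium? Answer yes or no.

Vantage best-responds to each possible Wexler move:
- P1: Vantage compares 15, 13, 1 and picks Basic; Wexler would get 16.
- P2: Vantage compares 3, 7, 8 and picks Deluxe; Wexler would get 10.
- P3: Vantage compares 13, 5, 11 and picks Basic; Wexler would get 19.
- P4: Vantage compares 6, 12, 13 and picks Deluxe; Wexler would get 14.
- P5: Vantage compares 8, 20, 14 and picks Plus; Wexler would get 7.
Among 16, 10, 19, 14, 7, the best is 19 at P3. Subgame-perfect outcome: (Basic, P3) with payoffs (13, 19).
For the simultaneous game, intersect best replies.
Vantage's best replies: P1→Basic; P2→Deluxe; P3→Basic; P4→Deluxe; P5→Plus.
Wexler's best replies: Basic→P2; Plus→P3; Deluxe→P4.
Only (Deluxe, P4) has each player best-responding; Nash payoffs (13, 14).
Sequential outcome (Basic, P3) differs from the Nash profile (Deluxe, P4).

no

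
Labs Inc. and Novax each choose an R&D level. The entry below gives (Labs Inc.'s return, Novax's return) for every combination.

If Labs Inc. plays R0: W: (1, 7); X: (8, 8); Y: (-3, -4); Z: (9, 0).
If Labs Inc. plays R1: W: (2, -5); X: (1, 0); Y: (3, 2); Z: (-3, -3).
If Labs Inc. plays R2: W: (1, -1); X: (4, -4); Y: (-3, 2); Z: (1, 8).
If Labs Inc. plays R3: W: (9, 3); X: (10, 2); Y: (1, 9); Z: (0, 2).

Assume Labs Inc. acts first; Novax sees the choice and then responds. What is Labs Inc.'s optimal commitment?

R0

Solve by backward induction (Labs Inc. leads).
- R0: Novax compares 7, 8, -4, 0 and picks X; Labs Inc. would get 8.
- R1: Novax compares -5, 0, 2, -3 and picks Y; Labs Inc. would get 3.
- R2: Novax compares -1, -4, 2, 8 and picks Z; Labs Inc. would get 1.
- R3: Novax compares 3, 2, 9, 2 and picks Y; Labs Inc. would get 1.
Labs Inc.'s induced payoffs are 8, 3, 1, 1, so Labs Inc. commits to R0. Subgame-perfect outcome: (R0, X) with payoffs (8, 8).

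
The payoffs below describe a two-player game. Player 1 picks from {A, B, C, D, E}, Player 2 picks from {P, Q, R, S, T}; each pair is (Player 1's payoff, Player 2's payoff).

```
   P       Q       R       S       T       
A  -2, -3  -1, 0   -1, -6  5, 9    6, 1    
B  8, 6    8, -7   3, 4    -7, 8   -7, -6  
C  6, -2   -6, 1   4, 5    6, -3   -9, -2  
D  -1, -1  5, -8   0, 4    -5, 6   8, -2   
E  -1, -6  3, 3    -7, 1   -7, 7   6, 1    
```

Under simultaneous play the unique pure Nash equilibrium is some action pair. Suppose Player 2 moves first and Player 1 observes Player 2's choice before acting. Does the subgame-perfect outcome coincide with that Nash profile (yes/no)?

Work backward from Player 1's decision.
- P: BR = B, leader payoff 6.
- Q: BR = B, leader payoff -7.
- R: BR = C, leader payoff 5.
- S: BR = C, leader payoff -3.
- T: BR = D, leader payoff -2.
Player 2's induced payoffs are 6, -7, 5, -3, -2, so Player 2 commits to P. Subgame-perfect outcome: (B, P) with payoffs (8, 6).
Under simultaneous play:
Player 1's best replies: P→B; Q→B; R→C; S→C; T→D.
Player 2's best replies: A→S; B→S; C→R; D→S; E→S.
The unique mutual best reply is (C, R), giving (4, 5).
Sequential outcome (B, P) differs from the Nash profile (C, R).

no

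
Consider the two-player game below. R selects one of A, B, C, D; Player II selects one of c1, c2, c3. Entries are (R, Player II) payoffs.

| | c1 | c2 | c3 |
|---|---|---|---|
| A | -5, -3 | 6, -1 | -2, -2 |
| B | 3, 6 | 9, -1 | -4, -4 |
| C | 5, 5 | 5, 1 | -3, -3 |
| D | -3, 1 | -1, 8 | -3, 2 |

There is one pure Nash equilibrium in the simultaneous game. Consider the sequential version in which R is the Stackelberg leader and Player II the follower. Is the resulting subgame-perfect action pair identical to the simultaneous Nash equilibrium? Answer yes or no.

Work backward from Player II's decision.
- A: Player II compares -3, -1, -2 and picks c2; R would get 6.
- B: Player II compares 6, -1, -4 and picks c1; R would get 3.
- C: Player II compares 5, 1, -3 and picks c1; R would get 5.
- D: Player II compares 1, 8, 2 and picks c2; R would get -1.
R's induced payoffs are 6, 3, 5, -1, so R commits to A. Subgame-perfect outcome: (A, c2) with payoffs (6, -1).
For the simultaneous game, intersect best replies.
R's best replies: c1→C; c2→B; c3→A.
Player II's best replies: A→c2; B→c1; C→c1; D→c2.
Only (C, c1) has each player best-responding; Nash payoffs (5, 5).
Sequential outcome (A, c2) differs from the Nash profile (C, c1).

no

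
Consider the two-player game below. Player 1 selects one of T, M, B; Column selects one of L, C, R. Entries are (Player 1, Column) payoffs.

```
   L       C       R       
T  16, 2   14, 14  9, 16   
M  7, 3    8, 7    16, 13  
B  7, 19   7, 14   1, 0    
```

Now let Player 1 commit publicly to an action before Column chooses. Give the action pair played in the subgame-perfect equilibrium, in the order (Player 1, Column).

(M, R)

Work backward from Column's decision.
- T → Column plays R (best of 2, 14, 16); Player 1 gets 9.
- M → Column plays R (best of 3, 7, 13); Player 1 gets 16.
- B → Column plays L (best of 19, 14, 0); Player 1 gets 7.
Maximizing over 9, 16, 7, Player 1 chooses M. Subgame-perfect outcome: (M, R) with payoffs (16, 13).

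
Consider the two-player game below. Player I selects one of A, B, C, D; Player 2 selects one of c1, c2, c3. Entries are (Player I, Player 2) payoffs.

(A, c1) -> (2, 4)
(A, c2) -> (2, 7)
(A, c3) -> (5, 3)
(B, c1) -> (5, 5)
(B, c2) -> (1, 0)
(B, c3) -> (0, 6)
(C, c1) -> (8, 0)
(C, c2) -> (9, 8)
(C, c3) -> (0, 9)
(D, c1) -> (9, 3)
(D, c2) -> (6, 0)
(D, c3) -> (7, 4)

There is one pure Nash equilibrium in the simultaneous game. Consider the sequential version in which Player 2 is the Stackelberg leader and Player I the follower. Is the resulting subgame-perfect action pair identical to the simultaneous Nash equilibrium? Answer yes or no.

Backward induction with Player 2 moving first.
- c1: BR = D, leader payoff 3.
- c2: BR = C, leader payoff 8.
- c3: BR = D, leader payoff 4.
Maximizing over 3, 8, 4, Player 2 chooses c2. Subgame-perfect outcome: (C, c2) with payoffs (9, 8).
Under simultaneous play:
Player I's best replies: c1→D; c2→C; c3→D.
Player 2's best replies: A→c2; B→c3; C→c3; D→c3.
Only (D, c3) has each player best-responding; Nash payoffs (7, 4).
Sequential outcome (C, c2) differs from the Nash profile (D, c3).

no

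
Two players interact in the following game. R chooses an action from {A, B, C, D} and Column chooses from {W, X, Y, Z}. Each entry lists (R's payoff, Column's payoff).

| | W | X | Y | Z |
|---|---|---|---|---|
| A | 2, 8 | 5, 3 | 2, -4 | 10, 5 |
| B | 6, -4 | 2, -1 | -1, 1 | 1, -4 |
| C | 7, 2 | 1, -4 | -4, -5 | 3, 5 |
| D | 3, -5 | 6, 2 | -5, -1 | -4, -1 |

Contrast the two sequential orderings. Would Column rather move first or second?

first

If R leads: Column's best replies are A→W, B→Y, C→Z, D→X; R's induced payoffs 2, -1, 3, 6; outcome (D, X), payoffs (6, 2).
If Column leads: R's best replies are W→C, X→D, Y→A, Z→A; Column's induced payoffs 2, 2, -4, 5; outcome (A, Z), payoffs (10, 5).
Column gets 5 moving first and 2 moving second, so Column prefers to move first.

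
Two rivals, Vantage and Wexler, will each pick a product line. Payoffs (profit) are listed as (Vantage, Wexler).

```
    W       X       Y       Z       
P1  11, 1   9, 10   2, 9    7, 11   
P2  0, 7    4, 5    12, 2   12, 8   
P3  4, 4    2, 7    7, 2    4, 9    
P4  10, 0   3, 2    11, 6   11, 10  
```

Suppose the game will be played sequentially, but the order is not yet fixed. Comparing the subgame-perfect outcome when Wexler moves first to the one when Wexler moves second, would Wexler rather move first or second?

first

If Vantage leads: Wexler's best replies are P1→Z, P2→Z, P3→Z, P4→Z; Vantage's induced payoffs 7, 12, 4, 11; outcome (P2, Z), payoffs (12, 8).
If Wexler leads: Vantage's best replies are W→P1, X→P1, Y→P2, Z→P2; Wexler's induced payoffs 1, 10, 2, 8; outcome (P1, X), payoffs (9, 10).
Wexler gets 10 moving first and 8 moving second, so Wexler prefers to move first.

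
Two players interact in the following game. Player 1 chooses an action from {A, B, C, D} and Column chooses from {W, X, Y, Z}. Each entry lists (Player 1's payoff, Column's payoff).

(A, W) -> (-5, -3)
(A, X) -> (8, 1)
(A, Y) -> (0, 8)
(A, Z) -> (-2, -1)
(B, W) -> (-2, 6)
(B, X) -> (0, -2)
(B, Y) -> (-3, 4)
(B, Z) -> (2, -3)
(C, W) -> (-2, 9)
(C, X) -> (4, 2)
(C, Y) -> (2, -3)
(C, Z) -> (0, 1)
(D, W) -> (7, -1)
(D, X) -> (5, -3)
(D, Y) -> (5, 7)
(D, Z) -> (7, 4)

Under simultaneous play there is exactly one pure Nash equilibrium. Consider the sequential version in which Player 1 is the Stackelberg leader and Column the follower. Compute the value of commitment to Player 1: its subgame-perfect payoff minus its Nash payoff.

Solve by backward induction (Player 1 leads).
- A: BR = Y, leader payoff 0.
- B: BR = W, leader payoff -2.
- C: BR = W, leader payoff -2.
- D: BR = Y, leader payoff 5.
Among 0, -2, -2, 5, the best is 5 at D. Subgame-perfect outcome: (D, Y) with payoffs (5, 7).
Now find the simultaneous Nash equilibrium.
Player 1's best replies: W→D; X→A; Y→D; Z→D.
Column's best replies: A→Y; B→W; C→W; D→Y.
The unique mutual best reply is (D, Y), giving (5, 7).
Player 1's commitment gain: 5 − 5 = 0.

0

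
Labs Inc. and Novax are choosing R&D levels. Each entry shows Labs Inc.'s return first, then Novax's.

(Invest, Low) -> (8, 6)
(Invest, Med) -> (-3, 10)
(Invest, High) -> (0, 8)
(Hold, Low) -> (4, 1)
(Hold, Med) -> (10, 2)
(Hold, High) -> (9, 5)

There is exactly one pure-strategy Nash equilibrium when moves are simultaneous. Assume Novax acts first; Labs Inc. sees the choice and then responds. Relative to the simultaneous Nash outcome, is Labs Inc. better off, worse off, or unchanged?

worse off

Backward induction with Novax moving first.
- Low: BR = Invest, leader payoff 6.
- Med: BR = Hold, leader payoff 2.
- High: BR = Hold, leader payoff 5.
Novax's induced payoffs are 6, 2, 5, so Novax commits to Low. Subgame-perfect outcome: (Invest, Low) with payoffs (8, 6).
For the simultaneous game, intersect best replies.
Labs Inc.'s best replies: Low→Invest; Med→Hold; High→Hold.
Novax's best replies: Invest→Med; Hold→High.
Only (Hold, High) has each player best-responding; Nash payoffs (9, 5).
Labs Inc. earns 8 sequentially versus 9 at the Nash outcome: worse off.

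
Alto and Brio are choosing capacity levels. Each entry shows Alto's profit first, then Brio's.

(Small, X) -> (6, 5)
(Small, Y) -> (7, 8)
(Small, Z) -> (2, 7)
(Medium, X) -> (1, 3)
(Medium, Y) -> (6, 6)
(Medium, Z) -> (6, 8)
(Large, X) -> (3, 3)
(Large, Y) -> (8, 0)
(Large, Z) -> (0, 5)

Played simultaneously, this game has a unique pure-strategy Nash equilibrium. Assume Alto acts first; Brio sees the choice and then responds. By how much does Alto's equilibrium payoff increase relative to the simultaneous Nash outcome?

1

Solve by backward induction (Alto leads).
- Small → Brio plays Y (best of 5, 8, 7); Alto gets 7.
- Medium → Brio plays Z (best of 3, 6, 8); Alto gets 6.
- Large → Brio plays Z (best of 3, 0, 5); Alto gets 0.
Among 7, 6, 0, the best is 7 at Small. Subgame-perfect outcome: (Small, Y) with payoffs (7, 8).
Under simultaneous play:
Alto's best replies: X→Small; Y→Large; Z→Medium.
Brio's best replies: Small→Y; Medium→Z; Large→Z.
The unique mutual best reply is (Medium, Z), giving (6, 8).
Alto's commitment gain: 7 − 6 = 1.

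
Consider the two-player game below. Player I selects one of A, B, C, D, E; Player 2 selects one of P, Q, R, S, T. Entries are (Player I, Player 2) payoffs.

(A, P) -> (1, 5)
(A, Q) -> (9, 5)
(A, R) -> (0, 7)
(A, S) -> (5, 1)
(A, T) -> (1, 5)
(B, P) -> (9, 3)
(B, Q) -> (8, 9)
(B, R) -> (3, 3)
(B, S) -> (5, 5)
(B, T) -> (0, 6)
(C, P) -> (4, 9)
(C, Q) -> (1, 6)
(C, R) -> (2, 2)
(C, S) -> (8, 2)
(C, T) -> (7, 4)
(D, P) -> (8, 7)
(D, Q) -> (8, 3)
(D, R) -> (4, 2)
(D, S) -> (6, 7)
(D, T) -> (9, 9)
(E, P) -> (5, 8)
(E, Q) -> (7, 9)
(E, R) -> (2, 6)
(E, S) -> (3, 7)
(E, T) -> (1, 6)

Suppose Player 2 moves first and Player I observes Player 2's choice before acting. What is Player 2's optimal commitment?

Work backward from Player I's decision.
- P: Player I compares 1, 9, 4, 8, 5 and picks B; Player 2 would get 3.
- Q: Player I compares 9, 8, 1, 8, 7 and picks A; Player 2 would get 5.
- R: Player I compares 0, 3, 2, 4, 2 and picks D; Player 2 would get 2.
- S: Player I compares 5, 5, 8, 6, 3 and picks C; Player 2 would get 2.
- T: Player I compares 1, 0, 7, 9, 1 and picks D; Player 2 would get 9.
Maximizing over 3, 5, 2, 2, 9, Player 2 chooses T. Subgame-perfect outcome: (D, T) with payoffs (9, 9).

T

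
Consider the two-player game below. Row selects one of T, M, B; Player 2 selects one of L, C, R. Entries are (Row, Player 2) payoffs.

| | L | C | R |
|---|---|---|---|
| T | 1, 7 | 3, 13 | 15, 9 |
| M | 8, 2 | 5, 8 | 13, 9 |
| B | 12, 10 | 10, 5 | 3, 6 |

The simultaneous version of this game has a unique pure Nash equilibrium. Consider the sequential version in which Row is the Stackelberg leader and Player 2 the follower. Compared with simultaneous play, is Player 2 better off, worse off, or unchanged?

worse off

Backward induction with Row moving first.
- T → Player 2 plays C (best of 7, 13, 9); Row gets 3.
- M → Player 2 plays R (best of 2, 8, 9); Row gets 13.
- B → Player 2 plays L (best of 10, 5, 6); Row gets 12.
Among 3, 13, 12, the best is 13 at M. Subgame-perfect outcome: (M, R) with payoffs (13, 9).
Now find the simultaneous Nash equilibrium.
Row's best replies: L→B; C→B; R→T.
Player 2's best replies: T→C; M→R; B→L.
Only (B, L) has each player best-responding; Nash payoffs (12, 10).
Player 2 earns 9 sequentially versus 10 at the Nash outcome: worse off.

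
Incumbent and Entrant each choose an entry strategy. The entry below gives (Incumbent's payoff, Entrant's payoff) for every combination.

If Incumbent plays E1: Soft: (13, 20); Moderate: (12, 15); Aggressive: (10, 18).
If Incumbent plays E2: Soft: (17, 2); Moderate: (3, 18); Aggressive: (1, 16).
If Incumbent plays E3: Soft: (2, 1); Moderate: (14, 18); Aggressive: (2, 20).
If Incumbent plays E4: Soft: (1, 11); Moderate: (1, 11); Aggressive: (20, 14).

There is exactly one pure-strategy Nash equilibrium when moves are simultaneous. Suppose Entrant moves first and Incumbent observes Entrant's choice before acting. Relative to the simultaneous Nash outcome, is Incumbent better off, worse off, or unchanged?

Backward induction with Entrant moving first.
- Soft: BR = E2, leader payoff 2.
- Moderate: BR = E3, leader payoff 18.
- Aggressive: BR = E4, leader payoff 14.
Among 2, 18, 14, the best is 18 at Moderate. Subgame-perfect outcome: (E3, Moderate) with payoffs (14, 18).
Now find the simultaneous Nash equilibrium.
Incumbent's best replies: Soft→E2; Moderate→E3; Aggressive→E4.
Entrant's best replies: E1→Soft; E2→Moderate; E3→Aggressive; E4→Aggressive.
Only (E4, Aggressive) has each player best-responding; Nash payoffs (20, 14).
Incumbent earns 14 sequentially versus 20 at the Nash outcome: worse off.

worse off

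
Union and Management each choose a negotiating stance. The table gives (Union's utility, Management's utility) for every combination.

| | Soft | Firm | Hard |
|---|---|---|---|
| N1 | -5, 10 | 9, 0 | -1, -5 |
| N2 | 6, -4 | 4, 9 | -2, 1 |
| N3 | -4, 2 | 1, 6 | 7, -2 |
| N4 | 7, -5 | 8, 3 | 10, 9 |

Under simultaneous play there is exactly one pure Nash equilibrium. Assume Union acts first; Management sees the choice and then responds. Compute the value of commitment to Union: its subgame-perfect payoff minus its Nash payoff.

0

Work backward from Management's decision.
- N1: Management compares 10, 0, -5 and picks Soft; Union would get -5.
- N2: Management compares -4, 9, 1 and picks Firm; Union would get 4.
- N3: Management compares 2, 6, -2 and picks Firm; Union would get 1.
- N4: Management compares -5, 3, 9 and picks Hard; Union would get 10.
Among -5, 4, 1, 10, the best is 10 at N4. Subgame-perfect outcome: (N4, Hard) with payoffs (10, 9).
For the simultaneous game, intersect best replies.
Union's best replies: Soft→N4; Firm→N1; Hard→N4.
Management's best replies: N1→Soft; N2→Firm; N3→Firm; N4→Hard.
The unique mutual best reply is (N4, Hard), giving (10, 9).
Union's commitment gain: 10 − 10 = 0.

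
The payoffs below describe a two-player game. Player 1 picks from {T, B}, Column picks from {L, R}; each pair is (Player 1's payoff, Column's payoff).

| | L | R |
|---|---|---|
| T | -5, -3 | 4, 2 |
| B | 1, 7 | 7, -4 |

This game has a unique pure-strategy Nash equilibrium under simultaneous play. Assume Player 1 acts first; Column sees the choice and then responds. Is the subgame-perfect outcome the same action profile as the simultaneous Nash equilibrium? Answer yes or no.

no

Column best-responds to each possible Player 1 move:
- T: BR = R, leader payoff 4.
- B: BR = L, leader payoff 1.
Among 4, 1, the best is 4 at T. Subgame-perfect outcome: (T, R) with payoffs (4, 2).
Under simultaneous play:
Player 1's best replies: L→B; R→B.
Column's best replies: T→R; B→L.
Only (B, L) has each player best-responding; Nash payoffs (1, 7).
Sequential outcome (T, R) differs from the Nash profile (B, L).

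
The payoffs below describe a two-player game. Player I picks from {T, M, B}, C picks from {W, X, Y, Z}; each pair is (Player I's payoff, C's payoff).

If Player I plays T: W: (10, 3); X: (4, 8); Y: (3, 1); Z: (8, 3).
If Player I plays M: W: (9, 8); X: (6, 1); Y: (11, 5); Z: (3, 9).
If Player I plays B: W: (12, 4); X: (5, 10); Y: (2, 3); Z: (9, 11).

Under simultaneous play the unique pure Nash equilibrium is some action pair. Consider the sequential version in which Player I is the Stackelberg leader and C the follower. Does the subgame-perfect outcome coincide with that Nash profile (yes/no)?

yes

Work backward from C's decision.
- T: BR = X, leader payoff 4.
- M: BR = Z, leader payoff 3.
- B: BR = Z, leader payoff 9.
Among 4, 3, 9, the best is 9 at B. Subgame-perfect outcome: (B, Z) with payoffs (9, 11).
For the simultaneous game, intersect best replies.
Player I's best replies: W→B; X→M; Y→M; Z→B.
C's best replies: T→X; M→Z; B→Z.
The unique mutual best reply is (B, Z), giving (9, 11).
Sequential outcome (B, Z) coincides with the Nash profile (B, Z).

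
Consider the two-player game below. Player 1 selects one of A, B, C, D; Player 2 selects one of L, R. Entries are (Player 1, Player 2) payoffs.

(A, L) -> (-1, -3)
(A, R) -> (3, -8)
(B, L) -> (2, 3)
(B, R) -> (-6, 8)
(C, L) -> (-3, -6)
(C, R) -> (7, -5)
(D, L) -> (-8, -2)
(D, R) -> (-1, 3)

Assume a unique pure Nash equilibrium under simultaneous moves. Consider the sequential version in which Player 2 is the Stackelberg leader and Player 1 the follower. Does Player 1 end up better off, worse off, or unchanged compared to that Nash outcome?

Backward induction with Player 2 moving first.
- L: BR = B, leader payoff 3.
- R: BR = C, leader payoff -5.
Maximizing over 3, -5, Player 2 chooses L. Subgame-perfect outcome: (B, L) with payoffs (2, 3).
Under simultaneous play:
Player 1's best replies: L→B; R→C.
Player 2's best replies: A→L; B→R; C→R; D→R.
Only (C, R) has each player best-responding; Nash payoffs (7, -5).
Player 1 earns 2 sequentially versus 7 at the Nash outcome: worse off.

worse off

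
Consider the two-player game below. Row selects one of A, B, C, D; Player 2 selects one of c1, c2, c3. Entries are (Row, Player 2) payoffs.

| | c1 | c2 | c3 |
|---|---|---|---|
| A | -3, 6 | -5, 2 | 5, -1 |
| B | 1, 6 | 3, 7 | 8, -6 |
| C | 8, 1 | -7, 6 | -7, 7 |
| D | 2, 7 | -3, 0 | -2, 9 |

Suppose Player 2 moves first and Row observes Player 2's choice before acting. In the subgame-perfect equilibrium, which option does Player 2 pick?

c2

Backward induction with Player 2 moving first.
- c1 → Row plays C (best of -3, 1, 8, 2); Player 2 gets 1.
- c2 → Row plays B (best of -5, 3, -7, -3); Player 2 gets 7.
- c3 → Row plays B (best of 5, 8, -7, -2); Player 2 gets -6.
Among 1, 7, -6, the best is 7 at c2. Subgame-perfect outcome: (B, c2) with payoffs (3, 7).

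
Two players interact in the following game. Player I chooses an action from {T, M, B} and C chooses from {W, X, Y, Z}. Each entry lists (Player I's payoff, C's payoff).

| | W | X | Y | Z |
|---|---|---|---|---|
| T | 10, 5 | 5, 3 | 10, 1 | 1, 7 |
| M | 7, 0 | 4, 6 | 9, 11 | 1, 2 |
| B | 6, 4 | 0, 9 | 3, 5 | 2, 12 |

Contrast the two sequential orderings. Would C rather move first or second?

If Player I leads: C's best replies are T→Z, M→Y, B→Z; Player I's induced payoffs 1, 9, 2; outcome (M, Y), payoffs (9, 11).
If C leads: Player I's best replies are W→T, X→T, Y→T, Z→B; C's induced payoffs 5, 3, 1, 12; outcome (B, Z), payoffs (2, 12).
C gets 12 moving first and 11 moving second, so C prefers to move first.

first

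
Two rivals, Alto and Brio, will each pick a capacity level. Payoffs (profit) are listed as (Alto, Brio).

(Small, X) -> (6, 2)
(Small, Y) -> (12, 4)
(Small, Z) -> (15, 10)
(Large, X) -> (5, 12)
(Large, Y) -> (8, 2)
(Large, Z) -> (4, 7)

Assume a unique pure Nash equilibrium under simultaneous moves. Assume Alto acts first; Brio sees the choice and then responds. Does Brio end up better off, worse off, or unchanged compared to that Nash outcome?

Work backward from Brio's decision.
- Small: Brio compares 2, 4, 10 and picks Z; Alto would get 15.
- Large: Brio compares 12, 2, 7 and picks X; Alto would get 5.
Among 15, 5, the best is 15 at Small. Subgame-perfect outcome: (Small, Z) with payoffs (15, 10).
Now find the simultaneous Nash equilibrium.
Alto's best replies: X→Small; Y→Small; Z→Small.
Brio's best replies: Small→Z; Large→X.
The unique mutual best reply is (Small, Z), giving (15, 10).
Brio earns 10 sequentially versus 10 at the Nash outcome: unchanged.

unchanged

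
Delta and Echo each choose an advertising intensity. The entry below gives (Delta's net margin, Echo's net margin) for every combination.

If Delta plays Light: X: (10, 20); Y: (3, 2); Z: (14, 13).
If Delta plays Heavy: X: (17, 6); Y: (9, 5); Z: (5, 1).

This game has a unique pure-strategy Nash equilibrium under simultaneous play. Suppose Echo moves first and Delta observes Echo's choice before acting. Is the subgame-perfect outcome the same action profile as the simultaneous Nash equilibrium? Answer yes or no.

no

Backward induction with Echo moving first.
- X → Delta plays Heavy (best of 10, 17); Echo gets 6.
- Y → Delta plays Heavy (best of 3, 9); Echo gets 5.
- Z → Delta plays Light (best of 14, 5); Echo gets 13.
Maximizing over 6, 5, 13, Echo chooses Z. Subgame-perfect outcome: (Light, Z) with payoffs (14, 13).
Now find the simultaneous Nash equilibrium.
Delta's best replies: X→Heavy; Y→Heavy; Z→Light.
Echo's best replies: Light→X; Heavy→X.
Only (Heavy, X) has each player best-responding; Nash payoffs (17, 6).
Sequential outcome (Light, Z) differs from the Nash profile (Heavy, X).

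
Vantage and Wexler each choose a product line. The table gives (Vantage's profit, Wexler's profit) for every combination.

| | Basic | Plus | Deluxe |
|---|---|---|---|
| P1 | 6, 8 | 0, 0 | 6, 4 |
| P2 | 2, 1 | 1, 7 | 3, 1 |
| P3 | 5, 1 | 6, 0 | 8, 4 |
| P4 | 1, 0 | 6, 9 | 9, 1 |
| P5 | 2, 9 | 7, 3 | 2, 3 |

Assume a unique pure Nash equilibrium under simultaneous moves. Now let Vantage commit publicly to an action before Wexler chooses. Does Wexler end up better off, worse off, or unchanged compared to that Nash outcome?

Work backward from Wexler's decision.
- P1: BR = Basic, leader payoff 6.
- P2: BR = Plus, leader payoff 1.
- P3: BR = Deluxe, leader payoff 8.
- P4: BR = Plus, leader payoff 6.
- P5: BR = Basic, leader payoff 2.
Maximizing over 6, 1, 8, 6, 2, Vantage chooses P3. Subgame-perfect outcome: (P3, Deluxe) with payoffs (8, 4).
For the simultaneous game, intersect best replies.
Vantage's best replies: Basic→P1; Plus→P5; Deluxe→P4.
Wexler's best replies: P1→Basic; P2→Plus; P3→Deluxe; P4→Plus; P5→Basic.
Only (P1, Basic) has each player best-responding; Nash payoffs (6, 8).
Wexler earns 4 sequentially versus 8 at the Nash outcome: worse off.

worse off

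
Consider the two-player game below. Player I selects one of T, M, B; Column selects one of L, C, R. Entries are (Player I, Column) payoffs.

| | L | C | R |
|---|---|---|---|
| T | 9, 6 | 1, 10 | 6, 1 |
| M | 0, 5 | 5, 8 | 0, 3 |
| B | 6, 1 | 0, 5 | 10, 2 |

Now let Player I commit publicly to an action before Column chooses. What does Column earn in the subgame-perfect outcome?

8

Solve by backward induction (Player I leads).
- T → Column plays C (best of 6, 10, 1); Player I gets 1.
- M → Column plays C (best of 5, 8, 3); Player I gets 5.
- B → Column plays C (best of 1, 5, 2); Player I gets 0.
Among 1, 5, 0, the best is 5 at M. Subgame-perfect outcome: (M, C) with payoffs (5, 8).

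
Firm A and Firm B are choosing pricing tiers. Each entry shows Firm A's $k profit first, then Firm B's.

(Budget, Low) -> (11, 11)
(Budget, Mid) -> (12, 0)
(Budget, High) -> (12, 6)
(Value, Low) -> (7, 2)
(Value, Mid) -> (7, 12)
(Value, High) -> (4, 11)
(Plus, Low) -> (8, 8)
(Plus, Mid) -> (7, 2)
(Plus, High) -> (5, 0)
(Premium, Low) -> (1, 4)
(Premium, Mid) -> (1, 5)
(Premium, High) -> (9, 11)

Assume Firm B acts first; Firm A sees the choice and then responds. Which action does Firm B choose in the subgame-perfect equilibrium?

Low

Solve by backward induction (Firm B leads).
- Low → Firm A plays Budget (best of 11, 7, 8, 1); Firm B gets 11.
- Mid → Firm A plays Budget (best of 12, 7, 7, 1); Firm B gets 0.
- High → Firm A plays Budget (best of 12, 4, 5, 9); Firm B gets 6.
Among 11, 0, 6, the best is 11 at Low. Subgame-perfect outcome: (Budget, Low) with payoffs (11, 11).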